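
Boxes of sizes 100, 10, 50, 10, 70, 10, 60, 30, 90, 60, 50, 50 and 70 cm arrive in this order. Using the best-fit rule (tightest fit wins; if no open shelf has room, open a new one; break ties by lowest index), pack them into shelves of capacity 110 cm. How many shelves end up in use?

7

  100 → shelf 1 (new)  [load 100/110]
  10 → shelf 1  [load 110/110]
  50 → shelf 2 (new)  [load 50/110]
  10 → shelf 2  [load 60/110]
  70 → shelf 3 (new)  [load 70/110]
  10 → shelf 3  [load 80/110]
  60 → shelf 4 (new)  [load 60/110]
  30 → shelf 3  [load 110/110]
  90 → shelf 5 (new)  [load 90/110]
  60 → shelf 6 (new)  [load 60/110]
  50 → shelf 2  [load 110/110]
  50 → shelf 4  [load 110/110]
  70 → shelf 7 (new)  [load 70/110]
7 shelves opened.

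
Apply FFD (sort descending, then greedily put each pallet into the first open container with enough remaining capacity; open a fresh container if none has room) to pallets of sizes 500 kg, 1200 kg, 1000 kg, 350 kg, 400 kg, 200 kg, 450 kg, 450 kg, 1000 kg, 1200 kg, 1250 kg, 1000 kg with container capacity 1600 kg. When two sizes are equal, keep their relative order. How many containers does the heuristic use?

Sorted descending: 1250, 1200, 1200, 1000, 1000, 1000, 500, 450, 450, 400, 350, 200.
  1250 → container 1 (new)  [load 1250/1600]
  1200 → container 2 (new)  [load 1200/1600]
  1200 → container 3 (new)  [load 1200/1600]
  1000 → container 4 (new)  [load 1000/1600]
  1000 → container 5 (new)  [load 1000/1600]
  1000 → container 6 (new)  [load 1000/1600]
  500 → container 4  [load 1500/1600]
  450 → container 5  [load 1450/1600]
  450 → container 6  [load 1450/1600]
  400 → container 2  [load 1600/1600]
  350 → container 1  [load 1600/1600]
  200 → container 3  [load 1400/1600]
6 containers opened.

6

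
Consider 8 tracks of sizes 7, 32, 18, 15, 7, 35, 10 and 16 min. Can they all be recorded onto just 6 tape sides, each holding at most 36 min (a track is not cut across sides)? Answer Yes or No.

Yes

A valid assignment using 5 tape sides:
  side 1: 35 = 35
  side 2: 32 = 32
  side 3: 18 + 16 = 34
  side 4: 15 + 10 + 7 = 32
  side 5: 7 = 7
That uses only 5 ≤ 6, so 6 tape sides are enough.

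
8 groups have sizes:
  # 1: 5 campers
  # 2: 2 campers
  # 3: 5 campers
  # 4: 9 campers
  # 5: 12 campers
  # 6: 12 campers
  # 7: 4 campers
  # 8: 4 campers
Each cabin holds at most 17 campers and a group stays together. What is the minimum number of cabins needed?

4

Total = 12 + 12 + 9 + 5 + 5 + 4 + 4 + 2 = 53 campers.
Lower bound: ⌈53/17⌉ = 4 cabins.
A packing using 4 cabins:
  cabin 1: 12 + 5 = 17
  cabin 2: 12 + 5 = 17
  cabin 3: 9 + 4 + 4 = 17
  cabin 4: 2 = 2
This matches the lower bound, so 4 is optimal.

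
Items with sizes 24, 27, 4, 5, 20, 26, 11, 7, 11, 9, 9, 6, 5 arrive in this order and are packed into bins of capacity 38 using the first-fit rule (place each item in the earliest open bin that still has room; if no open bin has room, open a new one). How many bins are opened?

5

  24 → bin 1 (new)  [load 24/38]
  27 → bin 2 (new)  [load 27/38]
  4 → bin 1  [load 28/38]
  5 → bin 1  [load 33/38]
  20 → bin 3 (new)  [load 20/38]
  26 → bin 4 (new)  [load 26/38]
  11 → bin 2  [load 38/38]
  7 → bin 3  [load 27/38]
  11 → bin 3  [load 38/38]
  9 → bin 4  [load 35/38]
  9 → bin 5 (new)  [load 9/38]
  6 → bin 5  [load 15/38]
  5 → bin 1  [load 38/38]
5 bins opened.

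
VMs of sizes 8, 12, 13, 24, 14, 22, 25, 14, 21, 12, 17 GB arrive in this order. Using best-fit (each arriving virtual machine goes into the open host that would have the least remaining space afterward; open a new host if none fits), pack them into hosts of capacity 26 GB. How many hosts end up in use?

  8 → host 1 (new)  [load 8/26]
  12 → host 1  [load 20/26]
  13 → host 2 (new)  [load 13/26]
  24 → host 3 (new)  [load 24/26]
  14 → host 4 (new)  [load 14/26]
  22 → host 5 (new)  [load 22/26]
  25 → host 6 (new)  [load 25/26]
  14 → host 7 (new)  [load 14/26]
  21 → host 8 (new)  [load 21/26]
  12 → host 4  [load 26/26]
  17 → host 9 (new)  [load 17/26]
9 hosts opened.

9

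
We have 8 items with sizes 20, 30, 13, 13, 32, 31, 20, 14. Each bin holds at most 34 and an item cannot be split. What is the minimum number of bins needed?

Total = 32 + 31 + 30 + 20 + 20 + 14 + 13 + 13 = 173.
Lower bound: ⌈173/34⌉ = 6 bins.
A packing using 6 bins:
  bin 1: 32 = 32
  bin 2: 31 = 31
  bin 3: 30 = 30
  bin 4: 20 + 14 = 34
  bin 5: 20 + 13 = 33
  bin 6: 13 = 13
This matches the lower bound, so 6 is optimal.

6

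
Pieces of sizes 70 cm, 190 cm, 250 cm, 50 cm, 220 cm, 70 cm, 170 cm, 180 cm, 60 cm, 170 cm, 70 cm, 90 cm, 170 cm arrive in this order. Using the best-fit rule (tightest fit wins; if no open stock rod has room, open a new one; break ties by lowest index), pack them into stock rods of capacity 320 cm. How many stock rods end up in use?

  70 → stock rod 1 (new)  [load 70/320]
  190 → stock rod 1  [load 260/320]
  250 → stock rod 2 (new)  [load 250/320]
  50 → stock rod 1  [load 310/320]
  220 → stock rod 3 (new)  [load 220/320]
  70 → stock rod 2  [load 320/320]
  170 → stock rod 4 (new)  [load 170/320]
  180 → stock rod 5 (new)  [load 180/320]
  60 → stock rod 3  [load 280/320]
  170 → stock rod 6 (new)  [load 170/320]
  70 → stock rod 5  [load 250/320]
  90 → stock rod 4  [load 260/320]
  170 → stock rod 7 (new)  [load 170/320]
7 stock rods opened.

7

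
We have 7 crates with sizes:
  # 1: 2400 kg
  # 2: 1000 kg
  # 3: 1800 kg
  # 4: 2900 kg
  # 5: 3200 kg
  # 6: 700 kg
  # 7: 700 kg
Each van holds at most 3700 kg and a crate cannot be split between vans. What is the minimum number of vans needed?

Total = 3200 + 2900 + 2400 + 1800 + 1000 + 700 + 700 = 12700 kg.
Lower bound: ⌈12700/3700⌉ = 4 vans.
A packing using 4 vans:
  van 1: 3200 = 3200
  van 2: 2900 + 700 = 3600
  van 3: 2400 + 1000 = 3400
  van 4: 1800 + 700 = 2500
This matches the lower bound, so 4 is optimal.

4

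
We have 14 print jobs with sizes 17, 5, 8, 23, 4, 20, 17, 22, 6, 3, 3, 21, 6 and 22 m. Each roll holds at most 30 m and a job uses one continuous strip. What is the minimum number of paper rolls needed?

Total = 23 + 22 + 22 + 21 + 20 + 17 + 17 + 8 + 6 + 6 + 5 + 4 + 3 + 3 = 177 m.
Lower bound: ⌈177/30⌉ = 6 paper rolls.
Also, 7 print jobs each exceed 15 m, and no two of those can share a roll, so at least 7 paper rolls are needed.
A packing using 7 paper rolls:
  roll 1: 23 + 6 = 29
  roll 2: 22 + 8 = 30
  roll 3: 22 + 6 = 28
  roll 4: 21 + 5 + 4 = 30
  roll 5: 20 + 3 + 3 = 26
  roll 6: 17 = 17
  roll 7: 17 = 17
This matches the lower bound, so 7 is optimal.

7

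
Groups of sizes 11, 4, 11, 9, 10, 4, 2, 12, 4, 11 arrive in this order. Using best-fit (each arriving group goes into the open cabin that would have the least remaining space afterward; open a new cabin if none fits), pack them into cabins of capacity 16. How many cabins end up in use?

  11 → cabin 1 (new)  [load 11/16]
  4 → cabin 1  [load 15/16]
  11 → cabin 2 (new)  [load 11/16]
  9 → cabin 3 (new)  [load 9/16]
  10 → cabin 4 (new)  [load 10/16]
  4 → cabin 2  [load 15/16]
  2 → cabin 4  [load 12/16]
  12 → cabin 5 (new)  [load 12/16]
  4 → cabin 4  [load 16/16]
  11 → cabin 6 (new)  [load 11/16]
6 cabins opened.

6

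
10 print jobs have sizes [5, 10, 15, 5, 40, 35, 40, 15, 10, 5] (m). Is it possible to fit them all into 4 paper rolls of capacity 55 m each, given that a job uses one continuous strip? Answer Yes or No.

Yes

A valid assignment using 4 paper rolls:
  roll 1: 40 + 15 = 55
  roll 2: 40 + 15 = 55
  roll 3: 35 + 10 + 10 = 55
  roll 4: 5 + 5 + 5 = 15
Every load is within 55 m, so 4 paper rolls suffice.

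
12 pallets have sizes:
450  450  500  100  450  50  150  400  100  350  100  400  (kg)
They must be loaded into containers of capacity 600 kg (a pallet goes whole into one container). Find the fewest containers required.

7

Total = 500 + 450 + 450 + 450 + 400 + 400 + 350 + 150 + 100 + 100 + 100 + 50 = 3500 kg.
Lower bound: ⌈3500/600⌉ = 6 containers.
Also, 7 pallets each exceed 300 kg, and no two of those can share a container, so at least 7 containers are needed.
A packing using 7 containers:
  container 1: 500 + 100 = 600
  container 2: 450 + 150 = 600
  container 3: 450 + 100 + 50 = 600
  container 4: 450 + 100 = 550
  container 5: 400 = 400
  container 6: 400 = 400
  container 7: 350 = 350
This matches the lower bound, so 7 is optimal.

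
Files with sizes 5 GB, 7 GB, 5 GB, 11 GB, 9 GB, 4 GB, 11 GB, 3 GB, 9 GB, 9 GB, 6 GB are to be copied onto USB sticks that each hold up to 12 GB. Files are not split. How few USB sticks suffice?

Total = 11 + 11 + 9 + 9 + 9 + 7 + 6 + 5 + 5 + 4 + 3 = 79 GB.
Lower bound: ⌈79/12⌉ = 7 USB sticks.
A packing using 8 USB sticks:
  USB stick 1: 11 = 11
  USB stick 2: 11 = 11
  USB stick 3: 9 + 3 = 12
  USB stick 4: 9 = 9
  USB stick 5: 9 = 9
  USB stick 6: 7 + 5 = 12
  USB stick 7: 6 + 5 = 11
  USB stick 8: 4 = 4
No arrangement into 7 USB sticks stays within capacity, so 8 is optimal.

8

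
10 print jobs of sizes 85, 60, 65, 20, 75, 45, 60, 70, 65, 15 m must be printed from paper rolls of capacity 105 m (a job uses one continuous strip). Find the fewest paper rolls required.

Total = 85 + 75 + 70 + 65 + 65 + 60 + 60 + 45 + 20 + 15 = 560 m.
Lower bound: ⌈560/105⌉ = 6 paper rolls.
Also, 7 print jobs each exceed 105/2 m, and no two of those can share a roll, so at least 7 paper rolls are needed.
A packing using 7 paper rolls:
  roll 1: 85 + 20 = 105
  roll 2: 75 + 15 = 90
  roll 3: 70 = 70
  roll 4: 65 = 65
  roll 5: 65 = 65
  roll 6: 60 + 45 = 105
  roll 7: 60 = 60
This matches the lower bound, so 7 is optimal.

7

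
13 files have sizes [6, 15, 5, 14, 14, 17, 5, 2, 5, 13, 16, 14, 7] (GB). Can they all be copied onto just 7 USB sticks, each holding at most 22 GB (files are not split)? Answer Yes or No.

Yes

A valid assignment using 7 USB sticks:
  USB stick 1: 17 + 5 = 22
  USB stick 2: 16 + 6 = 22
  USB stick 3: 15 + 7 = 22
  USB stick 4: 14 + 5 + 2 = 21
  USB stick 5: 14 + 5 = 19
  USB stick 6: 14 = 14
  USB stick 7: 13 = 13
Every load is within 22 GB, so 7 USB sticks suffice.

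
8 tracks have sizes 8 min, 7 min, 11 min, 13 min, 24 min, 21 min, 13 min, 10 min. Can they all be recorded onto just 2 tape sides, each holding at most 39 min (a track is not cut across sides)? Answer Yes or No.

Total = 107 min; ⌈107/39⌉ = 3.
At least 3 tape sides are required, but only 2 are allowed.

No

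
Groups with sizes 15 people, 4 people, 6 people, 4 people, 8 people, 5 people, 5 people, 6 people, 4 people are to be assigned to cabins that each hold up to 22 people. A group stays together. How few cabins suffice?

3

Total = 15 + 8 + 6 + 6 + 5 + 5 + 4 + 4 + 4 = 57 people.
Lower bound: ⌈57/22⌉ = 3 cabins.
A packing using 3 cabins:
  cabin 1: 15 + 6 = 21
  cabin 2: 8 + 6 + 5 = 19
  cabin 3: 5 + 4 + 4 + 4 = 17
This matches the lower bound, so 3 is optimal.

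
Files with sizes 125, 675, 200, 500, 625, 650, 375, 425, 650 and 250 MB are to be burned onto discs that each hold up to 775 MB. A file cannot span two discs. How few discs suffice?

Total = 675 + 650 + 650 + 625 + 500 + 425 + 375 + 250 + 200 + 125 = 4475 MB.
Lower bound: ⌈4475/775⌉ = 6 discs.
A packing using 7 discs:
  disc 1: 675 = 675
  disc 2: 650 + 125 = 775
  disc 3: 650 = 650
  disc 4: 625 = 625
  disc 5: 500 + 250 = 750
  disc 6: 425 + 200 = 625
  disc 7: 375 = 375
No arrangement into 6 discs stays within capacity, so 7 is optimal.

7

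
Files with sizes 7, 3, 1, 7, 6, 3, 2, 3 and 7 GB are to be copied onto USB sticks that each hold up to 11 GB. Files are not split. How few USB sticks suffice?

Total = 7 + 7 + 7 + 6 + 3 + 3 + 3 + 2 + 1 = 39 GB.
Lower bound: ⌈39/11⌉ = 4 USB sticks.
A packing using 4 USB sticks:
  USB stick 1: 7 + 3 + 1 = 11
  USB stick 2: 7 + 3 = 10
  USB stick 3: 7 + 3 = 10
  USB stick 4: 6 + 2 = 8
This matches the lower bound, so 4 is optimal.

4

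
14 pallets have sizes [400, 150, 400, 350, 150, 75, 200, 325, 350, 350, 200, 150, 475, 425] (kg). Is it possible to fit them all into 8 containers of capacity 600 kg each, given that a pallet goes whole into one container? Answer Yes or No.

Yes

A valid assignment using 8 containers:
  container 1: 475 + 75 = 550
  container 2: 425 + 150 = 575
  container 3: 400 + 200 = 600
  container 4: 400 + 200 = 600
  container 5: 350 + 150 = 500
  container 6: 350 + 150 = 500
  container 7: 350 = 350
  container 8: 325 = 325
Every load is within 600 kg, so 8 containers suffice.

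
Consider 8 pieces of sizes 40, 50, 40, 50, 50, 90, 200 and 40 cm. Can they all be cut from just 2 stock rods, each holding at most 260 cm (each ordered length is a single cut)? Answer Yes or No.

No

Total = 560 cm; ⌈560/260⌉ = 3.
At least 3 stock rods are required, but only 2 are allowed.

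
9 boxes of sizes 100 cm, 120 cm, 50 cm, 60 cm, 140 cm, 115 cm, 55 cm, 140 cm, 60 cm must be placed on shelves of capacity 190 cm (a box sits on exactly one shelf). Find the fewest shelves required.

Total = 140 + 140 + 120 + 115 + 100 + 60 + 60 + 55 + 50 = 840 cm.
Lower bound: ⌈840/190⌉ = 5 shelves.
A packing using 5 shelves:
  shelf 1: 140 + 50 = 190
  shelf 2: 140 = 140
  shelf 3: 120 + 60 = 180
  shelf 4: 115 + 60 = 175
  shelf 5: 100 + 55 = 155
This matches the lower bound, so 5 is optimal.

5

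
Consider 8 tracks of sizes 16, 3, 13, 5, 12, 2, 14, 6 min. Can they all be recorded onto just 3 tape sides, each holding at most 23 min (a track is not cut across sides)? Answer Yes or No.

No

Total = 71 min; ⌈71/23⌉ = 4.
At least 4 tape sides are required, but only 3 are allowed.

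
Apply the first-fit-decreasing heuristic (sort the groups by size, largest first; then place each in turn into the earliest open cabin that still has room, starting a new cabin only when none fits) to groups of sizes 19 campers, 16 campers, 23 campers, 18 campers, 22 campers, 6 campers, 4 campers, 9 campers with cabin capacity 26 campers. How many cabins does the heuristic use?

5

Sorted descending: 23, 22, 19, 18, 16, 9, 6, 4.
  23 → cabin 1 (new)  [load 23/26]
  22 → cabin 2 (new)  [load 22/26]
  19 → cabin 3 (new)  [load 19/26]
  18 → cabin 4 (new)  [load 18/26]
  16 → cabin 5 (new)  [load 16/26]
  9 → cabin 5  [load 25/26]
  6 → cabin 3  [load 25/26]
  4 → cabin 2  [load 26/26]
5 cabins opened.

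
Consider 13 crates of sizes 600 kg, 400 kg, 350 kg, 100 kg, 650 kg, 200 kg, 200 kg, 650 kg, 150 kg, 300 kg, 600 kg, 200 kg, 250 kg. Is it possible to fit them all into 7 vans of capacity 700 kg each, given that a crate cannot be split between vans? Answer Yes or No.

A valid assignment using 7 vans:
  van 1: 650 = 650
  van 2: 650 = 650
  van 3: 600 + 100 = 700
  van 4: 600 = 600
  van 5: 400 + 300 = 700
  van 6: 350 + 200 + 150 = 700
  van 7: 250 + 200 + 200 = 650
Every load is within 700 kg, so 7 vans suffice.

Yes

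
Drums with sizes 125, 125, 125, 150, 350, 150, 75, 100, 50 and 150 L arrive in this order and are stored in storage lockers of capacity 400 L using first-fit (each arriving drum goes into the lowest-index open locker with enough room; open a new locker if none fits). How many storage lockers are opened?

4

  125 → locker 1 (new)  [load 125/400]
  125 → locker 1  [load 250/400]
  125 → locker 1  [load 375/400]
  150 → locker 2 (new)  [load 150/400]
  350 → locker 3 (new)  [load 350/400]
  150 → locker 2  [load 300/400]
  75 → locker 2  [load 375/400]
  100 → locker 4 (new)  [load 100/400]
  50 → locker 3  [load 400/400]
  150 → locker 4  [load 250/400]
4 storage lockers opened.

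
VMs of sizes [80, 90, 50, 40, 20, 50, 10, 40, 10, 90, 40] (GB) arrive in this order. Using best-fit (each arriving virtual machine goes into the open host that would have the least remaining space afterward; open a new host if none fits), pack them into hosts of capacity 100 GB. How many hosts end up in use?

6

  80 → host 1 (new)  [load 80/100]
  90 → host 2 (new)  [load 90/100]
  50 → host 3 (new)  [load 50/100]
  40 → host 3  [load 90/100]
  20 → host 1  [load 100/100]
  50 → host 4 (new)  [load 50/100]
  10 → host 2  [load 100/100]
  40 → host 4  [load 90/100]
  10 → host 3  [load 100/100]
  90 → host 5 (new)  [load 90/100]
  40 → host 6 (new)  [load 40/100]
6 hosts opened.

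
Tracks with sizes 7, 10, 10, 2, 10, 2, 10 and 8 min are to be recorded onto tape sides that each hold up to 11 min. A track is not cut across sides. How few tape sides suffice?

Total = 10 + 10 + 10 + 10 + 8 + 7 + 2 + 2 = 59 min.
Lower bound: ⌈59/11⌉ = 6 tape sides.
A packing using 6 tape sides:
  side 1: 10 = 10
  side 2: 10 = 10
  side 3: 10 = 10
  side 4: 10 = 10
  side 5: 8 + 2 = 10
  side 6: 7 + 2 = 9
This matches the lower bound, so 6 is optimal.

6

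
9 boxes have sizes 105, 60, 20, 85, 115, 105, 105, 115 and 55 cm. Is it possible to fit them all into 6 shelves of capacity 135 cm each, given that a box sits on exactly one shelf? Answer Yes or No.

No

Total = 765 cm; ⌈765/135⌉ = 6.
The bound of 6 does not rule out 6, but exhaustive search shows no assignment into 6 shelves of capacity 135 cm exists — the minimum is 7.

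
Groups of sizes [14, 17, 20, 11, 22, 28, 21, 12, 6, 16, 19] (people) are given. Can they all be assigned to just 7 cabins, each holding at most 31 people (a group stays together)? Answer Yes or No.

Yes

A valid assignment using 7 cabins:
  cabin 1: 28 = 28
  cabin 2: 22 + 6 = 28
  cabin 3: 21 = 21
  cabin 4: 20 + 11 = 31
  cabin 5: 19 + 12 = 31
  cabin 6: 17 + 14 = 31
  cabin 7: 16 = 16
Every load is within 31 people, so 7 cabins suffice.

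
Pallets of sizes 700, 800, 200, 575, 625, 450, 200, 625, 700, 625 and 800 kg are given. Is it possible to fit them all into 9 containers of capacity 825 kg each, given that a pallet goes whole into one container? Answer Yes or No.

Yes

A valid assignment using 9 containers:
  container 1: 800 = 800
  container 2: 800 = 800
  container 3: 700 = 700
  container 4: 700 = 700
  container 5: 625 + 200 = 825
  container 6: 625 + 200 = 825
  container 7: 625 = 625
  container 8: 575 = 575
  container 9: 450 = 450
Every load is within 825 kg, so 9 containers suffice.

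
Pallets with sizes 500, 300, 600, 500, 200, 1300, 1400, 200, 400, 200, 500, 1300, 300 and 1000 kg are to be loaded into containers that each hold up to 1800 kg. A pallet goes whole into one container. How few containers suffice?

5

Total = 1400 + 1300 + 1300 + 1000 + 600 + 500 + 500 + 500 + 400 + 300 + 300 + 200 + 200 + 200 = 8700 kg.
Lower bound: ⌈8700/1800⌉ = 5 containers.
A packing using 5 containers:
  container 1: 1400 + 400 = 1800
  container 2: 1300 + 500 = 1800
  container 3: 1300 + 500 = 1800
  container 4: 1000 + 600 + 200 = 1800
  container 5: 500 + 300 + 300 + 200 + 200 = 1500
This matches the lower bound, so 5 is optimal.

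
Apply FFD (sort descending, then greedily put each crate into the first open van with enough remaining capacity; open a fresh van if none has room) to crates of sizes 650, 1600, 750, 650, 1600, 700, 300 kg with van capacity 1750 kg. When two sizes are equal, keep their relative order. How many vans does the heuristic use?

Sorted descending: 1600, 1600, 750, 700, 650, 650, 300.
  1600 → van 1 (new)  [load 1600/1750]
  1600 → van 2 (new)  [load 1600/1750]
  750 → van 3 (new)  [load 750/1750]
  700 → van 3  [load 1450/1750]
  650 → van 4 (new)  [load 650/1750]
  650 → van 4  [load 1300/1750]
  300 → van 3  [load 1750/1750]
4 vans opened.

4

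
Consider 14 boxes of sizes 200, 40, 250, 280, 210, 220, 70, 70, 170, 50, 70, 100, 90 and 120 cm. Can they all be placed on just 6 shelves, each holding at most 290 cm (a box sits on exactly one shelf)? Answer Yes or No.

No

Total = 1940 cm; ⌈1940/290⌉ = 7.
At least 7 shelves are required, but only 6 are allowed.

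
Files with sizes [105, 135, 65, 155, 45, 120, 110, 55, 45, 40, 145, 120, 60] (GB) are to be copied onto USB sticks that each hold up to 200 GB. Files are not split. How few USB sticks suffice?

Total = 155 + 145 + 135 + 120 + 120 + 110 + 105 + 65 + 60 + 55 + 45 + 45 + 40 = 1200 GB.
Lower bound: ⌈1200/200⌉ = 6 USB sticks.
Also, 7 files each exceed 100 GB, and no two of those can share a USB stick, so at least 7 USB sticks are needed.
A packing using 7 USB sticks:
  USB stick 1: 155 + 45 = 200
  USB stick 2: 145 + 55 = 200
  USB stick 3: 135 + 65 = 200
  USB stick 4: 120 + 60 = 180
  USB stick 5: 120 + 45 = 165
  USB stick 6: 110 + 40 = 150
  USB stick 7: 105 = 105
This matches the lower bound, so 7 is optimal.

7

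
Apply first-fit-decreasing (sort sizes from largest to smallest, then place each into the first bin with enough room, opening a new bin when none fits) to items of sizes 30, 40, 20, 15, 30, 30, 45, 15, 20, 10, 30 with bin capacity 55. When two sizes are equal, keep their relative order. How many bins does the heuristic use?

Sorted descending: 45, 40, 30, 30, 30, 30, 20, 20, 15, 15, 10.
  45 → bin 1 (new)  [load 45/55]
  40 → bin 2 (new)  [load 40/55]
  30 → bin 3 (new)  [load 30/55]
  30 → bin 4 (new)  [load 30/55]
  30 → bin 5 (new)  [load 30/55]
  30 → bin 6 (new)  [load 30/55]
  20 → bin 3  [load 50/55]
  20 → bin 4  [load 50/55]
  15 → bin 2  [load 55/55]
  15 → bin 5  [load 45/55]
  10 → bin 1  [load 55/55]
6 bins opened.

6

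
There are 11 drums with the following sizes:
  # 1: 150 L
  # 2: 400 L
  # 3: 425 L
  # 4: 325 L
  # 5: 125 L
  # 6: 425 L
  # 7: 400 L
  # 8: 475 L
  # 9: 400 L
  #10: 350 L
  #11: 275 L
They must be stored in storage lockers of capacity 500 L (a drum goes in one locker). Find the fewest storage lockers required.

Total = 475 + 425 + 425 + 400 + 400 + 400 + 350 + 325 + 275 + 150 + 125 = 3750 L.
Lower bound: ⌈3750/500⌉ = 8 storage lockers.
Also, 9 drums each exceed 250 L, and no two of those can share a locker, so at least 9 storage lockers are needed.
A packing using 9 storage lockers:
  locker 1: 475 = 475
  locker 2: 425 = 425
  locker 3: 425 = 425
  locker 4: 400 = 400
  locker 5: 400 = 400
  locker 6: 400 = 400
  locker 7: 350 + 150 = 500
  locker 8: 325 + 125 = 450
  locker 9: 275 = 275
This matches the lower bound, so 9 is optimal.

9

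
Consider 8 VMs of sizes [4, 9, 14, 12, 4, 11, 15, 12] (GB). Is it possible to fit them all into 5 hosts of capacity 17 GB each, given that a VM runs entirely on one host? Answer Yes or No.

Total = 81 GB; ⌈81/17⌉ = 5.
6 VMs each exceed half the capacity and cannot share a host, forcing at least 6 hosts.
At least 6 hosts are required, but only 5 are allowed.

No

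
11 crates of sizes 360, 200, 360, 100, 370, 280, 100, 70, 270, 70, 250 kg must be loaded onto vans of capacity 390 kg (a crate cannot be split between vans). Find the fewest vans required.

7

Total = 370 + 360 + 360 + 280 + 270 + 250 + 200 + 100 + 100 + 70 + 70 = 2430 kg.
Lower bound: ⌈2430/390⌉ = 7 vans.
A packing using 7 vans:
  van 1: 370 = 370
  van 2: 360 = 360
  van 3: 360 = 360
  van 4: 280 + 100 = 380
  van 5: 270 + 100 = 370
  van 6: 250 + 70 + 70 = 390
  van 7: 200 = 200
This matches the lower bound, so 7 is optimal.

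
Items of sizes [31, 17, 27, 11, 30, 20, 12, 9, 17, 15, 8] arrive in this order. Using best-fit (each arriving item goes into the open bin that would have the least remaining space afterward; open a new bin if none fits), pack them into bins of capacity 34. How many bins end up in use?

7

  31 → bin 1 (new)  [load 31/34]
  17 → bin 2 (new)  [load 17/34]
  27 → bin 3 (new)  [load 27/34]
  11 → bin 2  [load 28/34]
  30 → bin 4 (new)  [load 30/34]
  20 → bin 5 (new)  [load 20/34]
  12 → bin 5  [load 32/34]
  9 → bin 6 (new)  [load 9/34]
  17 → bin 6  [load 26/34]
  15 → bin 7 (new)  [load 15/34]
  8 → bin 6  [load 34/34]
7 bins opened.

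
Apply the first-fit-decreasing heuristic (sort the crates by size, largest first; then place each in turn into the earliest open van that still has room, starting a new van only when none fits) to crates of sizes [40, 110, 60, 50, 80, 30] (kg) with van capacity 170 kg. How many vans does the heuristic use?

3

Sorted descending: 110, 80, 60, 50, 40, 30.
  110 → van 1 (new)  [load 110/170]
  80 → van 2 (new)  [load 80/170]
  60 → van 1  [load 170/170]
  50 → van 2  [load 130/170]
  40 → van 2  [load 170/170]
  30 → van 3 (new)  [load 30/170]
3 vans opened.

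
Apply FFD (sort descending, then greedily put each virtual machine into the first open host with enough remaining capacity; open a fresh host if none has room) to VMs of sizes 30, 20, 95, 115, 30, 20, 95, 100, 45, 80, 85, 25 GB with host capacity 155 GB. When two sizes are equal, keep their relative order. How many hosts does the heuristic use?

6

Sorted descending: 115, 100, 95, 95, 85, 80, 45, 30, 30, 25, 20, 20.
  115 → host 1 (new)  [load 115/155]
  100 → host 2 (new)  [load 100/155]
  95 → host 3 (new)  [load 95/155]
  95 → host 4 (new)  [load 95/155]
  85 → host 5 (new)  [load 85/155]
  80 → host 6 (new)  [load 80/155]
  45 → host 2  [load 145/155]
  30 → host 1  [load 145/155]
  30 → host 3  [load 125/155]
  25 → host 3  [load 150/155]
  20 → host 4  [load 115/155]
  20 → host 4  [load 135/155]
6 hosts opened.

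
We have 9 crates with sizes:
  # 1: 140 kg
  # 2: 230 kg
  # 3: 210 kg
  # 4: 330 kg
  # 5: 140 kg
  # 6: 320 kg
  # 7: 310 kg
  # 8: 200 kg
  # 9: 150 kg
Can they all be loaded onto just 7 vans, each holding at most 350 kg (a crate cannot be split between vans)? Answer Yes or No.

Yes

A valid assignment using 7 vans:
  van 1: 330 = 330
  van 2: 320 = 320
  van 3: 310 = 310
  van 4: 230 = 230
  van 5: 210 + 140 = 350
  van 6: 200 + 150 = 350
  van 7: 140 = 140
Every load is within 350 kg, so 7 vans suffice.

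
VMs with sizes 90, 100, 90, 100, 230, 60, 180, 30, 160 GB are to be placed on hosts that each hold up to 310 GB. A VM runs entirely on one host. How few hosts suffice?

Total = 230 + 180 + 160 + 100 + 100 + 90 + 90 + 60 + 30 = 1040 GB.
Lower bound: ⌈1040/310⌉ = 4 hosts.
A packing using 4 hosts:
  host 1: 230 + 60 = 290
  host 2: 180 + 100 + 30 = 310
  host 3: 160 + 100 = 260
  host 4: 90 + 90 = 180
This matches the lower bound, so 4 is optimal.

4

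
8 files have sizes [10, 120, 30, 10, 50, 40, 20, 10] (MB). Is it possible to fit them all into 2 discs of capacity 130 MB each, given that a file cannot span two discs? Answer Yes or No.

Total = 290 MB; ⌈290/130⌉ = 3.
At least 3 discs are required, but only 2 are allowed.

No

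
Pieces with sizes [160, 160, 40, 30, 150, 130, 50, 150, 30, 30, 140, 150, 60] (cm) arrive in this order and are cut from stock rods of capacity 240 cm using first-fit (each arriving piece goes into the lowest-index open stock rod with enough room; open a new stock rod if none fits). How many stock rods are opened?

7

  160 → stock rod 1 (new)  [load 160/240]
  160 → stock rod 2 (new)  [load 160/240]
  40 → stock rod 1  [load 200/240]
  30 → stock rod 1  [load 230/240]
  150 → stock rod 3 (new)  [load 150/240]
  130 → stock rod 4 (new)  [load 130/240]
  50 → stock rod 2  [load 210/240]
  150 → stock rod 5 (new)  [load 150/240]
  30 → stock rod 2  [load 240/240]
  30 → stock rod 3  [load 180/240]
  140 → stock rod 6 (new)  [load 140/240]
  150 → stock rod 7 (new)  [load 150/240]
  60 → stock rod 3  [load 240/240]
7 stock rods opened.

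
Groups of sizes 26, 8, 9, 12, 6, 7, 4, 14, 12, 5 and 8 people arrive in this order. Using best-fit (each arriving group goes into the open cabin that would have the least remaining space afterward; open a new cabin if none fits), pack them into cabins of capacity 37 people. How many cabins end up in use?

4

  26 → cabin 1 (new)  [load 26/37]
  8 → cabin 1  [load 34/37]
  9 → cabin 2 (new)  [load 9/37]
  12 → cabin 2  [load 21/37]
  6 → cabin 2  [load 27/37]
  7 → cabin 2  [load 34/37]
  4 → cabin 3 (new)  [load 4/37]
  14 → cabin 3  [load 18/37]
  12 → cabin 3  [load 30/37]
  5 → cabin 3  [load 35/37]
  8 → cabin 4 (new)  [load 8/37]
4 cabins opened.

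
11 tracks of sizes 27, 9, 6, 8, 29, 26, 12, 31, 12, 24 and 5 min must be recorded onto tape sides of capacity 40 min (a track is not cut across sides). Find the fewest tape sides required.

Total = 31 + 29 + 27 + 26 + 24 + 12 + 12 + 9 + 8 + 6 + 5 = 189 min.
Lower bound: ⌈189/40⌉ = 5 tape sides.
A packing using 5 tape sides:
  side 1: 31 + 9 = 40
  side 2: 29 + 8 = 37
  side 3: 27 + 12 = 39
  side 4: 26 + 12 = 38
  side 5: 24 + 6 + 5 = 35
This matches the lower bound, so 5 is optimal.

5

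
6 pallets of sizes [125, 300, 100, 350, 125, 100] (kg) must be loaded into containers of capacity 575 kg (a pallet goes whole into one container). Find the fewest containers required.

Total = 350 + 300 + 125 + 125 + 100 + 100 = 1100 kg.
Lower bound: ⌈1100/575⌉ = 2 containers.
A packing using 2 containers:
  container 1: 350 + 125 + 100 = 575
  container 2: 300 + 125 + 100 = 525
This matches the lower bound, so 2 is optimal.

2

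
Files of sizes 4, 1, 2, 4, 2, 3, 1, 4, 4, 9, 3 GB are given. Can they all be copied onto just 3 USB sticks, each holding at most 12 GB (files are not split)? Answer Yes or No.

No

Total = 37 GB; ⌈37/12⌉ = 4.
At least 4 USB sticks are required, but only 3 are allowed.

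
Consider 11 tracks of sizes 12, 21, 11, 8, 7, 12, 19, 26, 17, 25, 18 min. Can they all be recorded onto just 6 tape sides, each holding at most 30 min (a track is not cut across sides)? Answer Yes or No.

No

Total = 176 min; ⌈176/30⌉ = 6.
The bound of 6 does not rule out 6, but exhaustive search shows no assignment into 6 tape sides of capacity 30 min exists — the minimum is 7.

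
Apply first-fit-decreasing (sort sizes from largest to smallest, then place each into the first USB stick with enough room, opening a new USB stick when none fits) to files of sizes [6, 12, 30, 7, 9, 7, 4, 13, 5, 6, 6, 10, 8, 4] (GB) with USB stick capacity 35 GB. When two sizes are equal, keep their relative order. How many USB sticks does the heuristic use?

Sorted descending: 30, 13, 12, 10, 9, 8, 7, 7, 6, 6, 6, 5, 4, 4.
  30 → USB stick 1 (new)  [load 30/35]
  13 → USB stick 2 (new)  [load 13/35]
  12 → USB stick 2  [load 25/35]
  10 → USB stick 2  [load 35/35]
  9 → USB stick 3 (new)  [load 9/35]
  8 → USB stick 3  [load 17/35]
  7 → USB stick 3  [load 24/35]
  7 → USB stick 3  [load 31/35]
  6 → USB stick 4 (new)  [load 6/35]
  6 → USB stick 4  [load 12/35]
  6 → USB stick 4  [load 18/35]
  5 → USB stick 1  [load 35/35]
  4 → USB stick 3  [load 35/35]
  4 → USB stick 4  [load 22/35]
4 USB sticks opened.

4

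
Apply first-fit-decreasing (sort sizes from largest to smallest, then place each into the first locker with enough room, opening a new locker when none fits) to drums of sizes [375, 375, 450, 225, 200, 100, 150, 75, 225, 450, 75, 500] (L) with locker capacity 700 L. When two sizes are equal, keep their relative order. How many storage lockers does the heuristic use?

Sorted descending: 500, 450, 450, 375, 375, 225, 225, 200, 150, 100, 75, 75.
  500 → locker 1 (new)  [load 500/700]
  450 → locker 2 (new)  [load 450/700]
  450 → locker 3 (new)  [load 450/700]
  375 → locker 4 (new)  [load 375/700]
  375 → locker 5 (new)  [load 375/700]
  225 → locker 2  [load 675/700]
  225 → locker 3  [load 675/700]
  200 → locker 1  [load 700/700]
  150 → locker 4  [load 525/700]
  100 → locker 4  [load 625/700]
  75 → locker 4  [load 700/700]
  75 → locker 5  [load 450/700]
5 storage lockers opened.

5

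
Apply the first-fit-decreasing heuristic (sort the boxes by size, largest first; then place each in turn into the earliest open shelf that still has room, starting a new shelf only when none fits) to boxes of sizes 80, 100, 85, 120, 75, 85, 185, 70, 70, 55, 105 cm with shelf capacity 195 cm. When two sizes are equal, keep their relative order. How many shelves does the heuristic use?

6

Sorted descending: 185, 120, 105, 100, 85, 85, 80, 75, 70, 70, 55.
  185 → shelf 1 (new)  [load 185/195]
  120 → shelf 2 (new)  [load 120/195]
  105 → shelf 3 (new)  [load 105/195]
  100 → shelf 4 (new)  [load 100/195]
  85 → shelf 3  [load 190/195]
  85 → shelf 4  [load 185/195]
  80 → shelf 5 (new)  [load 80/195]
  75 → shelf 2  [load 195/195]
  70 → shelf 5  [load 150/195]
  70 → shelf 6 (new)  [load 70/195]
  55 → shelf 6  [load 125/195]
6 shelves opened.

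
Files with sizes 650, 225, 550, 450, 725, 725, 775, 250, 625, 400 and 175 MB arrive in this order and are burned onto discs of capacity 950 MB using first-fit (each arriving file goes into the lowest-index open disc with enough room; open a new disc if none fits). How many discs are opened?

  650 → disc 1 (new)  [load 650/950]
  225 → disc 1  [load 875/950]
  550 → disc 2 (new)  [load 550/950]
  450 → disc 3 (new)  [load 450/950]
  725 → disc 4 (new)  [load 725/950]
  725 → disc 5 (new)  [load 725/950]
  775 → disc 6 (new)  [load 775/950]
  250 → disc 2  [load 800/950]
  625 → disc 7 (new)  [load 625/950]
  400 → disc 3  [load 850/950]
  175 → disc 4  [load 900/950]
7 discs opened.

7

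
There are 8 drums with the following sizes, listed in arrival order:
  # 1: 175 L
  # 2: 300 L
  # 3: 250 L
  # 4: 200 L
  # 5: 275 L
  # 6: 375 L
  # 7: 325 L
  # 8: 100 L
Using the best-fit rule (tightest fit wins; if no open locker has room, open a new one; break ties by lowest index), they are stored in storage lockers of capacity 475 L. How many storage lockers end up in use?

  175 → locker 1 (new)  [load 175/475]
  300 → locker 1  [load 475/475]
  250 → locker 2 (new)  [load 250/475]
  200 → locker 2  [load 450/475]
  275 → locker 3 (new)  [load 275/475]
  375 → locker 4 (new)  [load 375/475]
  325 → locker 5 (new)  [load 325/475]
  100 → locker 4  [load 475/475]
5 storage lockers opened.

5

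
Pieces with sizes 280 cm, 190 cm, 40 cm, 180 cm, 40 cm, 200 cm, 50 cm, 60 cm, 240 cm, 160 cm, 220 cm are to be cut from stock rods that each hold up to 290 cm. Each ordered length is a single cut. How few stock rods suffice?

7

Total = 280 + 240 + 220 + 200 + 190 + 180 + 160 + 60 + 50 + 40 + 40 = 1660 cm.
Lower bound: ⌈1660/290⌉ = 6 stock rods.
Also, 7 pieces each exceed 145 cm, and no two of those can share a stock rod, so at least 7 stock rods are needed.
A packing using 7 stock rods:
  stock rod 1: 280 = 280
  stock rod 2: 240 + 50 = 290
  stock rod 3: 220 + 60 = 280
  stock rod 4: 200 + 40 + 40 = 280
  stock rod 5: 190 = 190
  stock rod 6: 180 = 180
  stock rod 7: 160 = 160
This matches the lower bound, so 7 is optimal.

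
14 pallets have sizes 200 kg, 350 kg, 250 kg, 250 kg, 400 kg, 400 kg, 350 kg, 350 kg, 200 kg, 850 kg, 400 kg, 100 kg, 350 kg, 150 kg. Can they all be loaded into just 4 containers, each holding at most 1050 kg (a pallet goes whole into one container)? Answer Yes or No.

No

Total = 4600 kg; ⌈4600/1050⌉ = 5.
At least 5 containers are required, but only 4 are allowed.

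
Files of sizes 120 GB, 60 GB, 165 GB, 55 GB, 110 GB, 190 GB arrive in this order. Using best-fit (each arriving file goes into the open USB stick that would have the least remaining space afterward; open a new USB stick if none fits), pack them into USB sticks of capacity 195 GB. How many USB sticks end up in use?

  120 → USB stick 1 (new)  [load 120/195]
  60 → USB stick 1  [load 180/195]
  165 → USB stick 2 (new)  [load 165/195]
  55 → USB stick 3 (new)  [load 55/195]
  110 → USB stick 3  [load 165/195]
  190 → USB stick 4 (new)  [load 190/195]
4 USB sticks opened.

4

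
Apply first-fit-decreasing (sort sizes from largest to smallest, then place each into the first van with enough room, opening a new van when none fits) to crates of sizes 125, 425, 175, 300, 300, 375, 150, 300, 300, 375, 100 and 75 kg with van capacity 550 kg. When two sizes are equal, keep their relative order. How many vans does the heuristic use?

7

Sorted descending: 425, 375, 375, 300, 300, 300, 300, 175, 150, 125, 100, 75.
  425 → van 1 (new)  [load 425/550]
  375 → van 2 (new)  [load 375/550]
  375 → van 3 (new)  [load 375/550]
  300 → van 4 (new)  [load 300/550]
  300 → van 5 (new)  [load 300/550]
  300 → van 6 (new)  [load 300/550]
  300 → van 7 (new)  [load 300/550]
  175 → van 2  [load 550/550]
  150 → van 3  [load 525/550]
  125 → van 1  [load 550/550]
  100 → van 4  [load 400/550]
  75 → van 4  [load 475/550]
7 vans opened.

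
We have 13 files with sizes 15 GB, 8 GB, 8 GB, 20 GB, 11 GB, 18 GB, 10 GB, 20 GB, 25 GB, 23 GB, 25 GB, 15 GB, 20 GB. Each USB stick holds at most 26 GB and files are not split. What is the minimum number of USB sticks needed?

Total = 25 + 25 + 23 + 20 + 20 + 20 + 18 + 15 + 15 + 11 + 10 + 8 + 8 = 218 GB.
Lower bound: ⌈218/26⌉ = 9 USB sticks.
A packing using 10 USB sticks:
  USB stick 1: 25 = 25
  USB stick 2: 25 = 25
  USB stick 3: 23 = 23
  USB stick 4: 20 = 20
  USB stick 5: 20 = 20
  USB stick 6: 20 = 20
  USB stick 7: 18 + 8 = 26
  USB stick 8: 15 + 11 = 26
  USB stick 9: 15 + 10 = 25
  USB stick 10: 8 = 8
No arrangement into 9 USB sticks stays within capacity, so 10 is optimal.

10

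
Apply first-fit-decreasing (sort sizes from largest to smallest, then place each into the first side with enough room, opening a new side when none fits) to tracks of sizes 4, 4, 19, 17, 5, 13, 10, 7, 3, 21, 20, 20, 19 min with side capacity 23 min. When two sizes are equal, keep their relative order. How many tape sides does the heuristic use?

Sorted descending: 21, 20, 20, 19, 19, 17, 13, 10, 7, 5, 4, 4, 3.
  21 → side 1 (new)  [load 21/23]
  20 → side 2 (new)  [load 20/23]
  20 → side 3 (new)  [load 20/23]
  19 → side 4 (new)  [load 19/23]
  19 → side 5 (new)  [load 19/23]
  17 → side 6 (new)  [load 17/23]
  13 → side 7 (new)  [load 13/23]
  10 → side 7  [load 23/23]
  7 → side 8 (new)  [load 7/23]
  5 → side 6  [load 22/23]
  4 → side 4  [load 23/23]
  4 → side 5  [load 23/23]
  3 → side 2  [load 23/23]
8 tape sides opened.

8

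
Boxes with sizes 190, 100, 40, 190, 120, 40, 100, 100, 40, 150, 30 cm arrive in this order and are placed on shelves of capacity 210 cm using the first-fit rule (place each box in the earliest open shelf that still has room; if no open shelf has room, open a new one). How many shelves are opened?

6

  190 → shelf 1 (new)  [load 190/210]
  100 → shelf 2 (new)  [load 100/210]
  40 → shelf 2  [load 140/210]
  190 → shelf 3 (new)  [load 190/210]
  120 → shelf 4 (new)  [load 120/210]
  40 → shelf 2  [load 180/210]
  100 → shelf 5 (new)  [load 100/210]
  100 → shelf 5  [load 200/210]
  40 → shelf 4  [load 160/210]
  150 → shelf 6 (new)  [load 150/210]
  30 → shelf 2  [load 210/210]
6 shelves opened.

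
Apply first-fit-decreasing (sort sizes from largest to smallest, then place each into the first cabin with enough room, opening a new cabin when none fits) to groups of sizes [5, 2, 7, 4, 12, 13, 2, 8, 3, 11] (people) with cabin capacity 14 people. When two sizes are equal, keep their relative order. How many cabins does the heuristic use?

Sorted descending: 13, 12, 11, 8, 7, 5, 4, 3, 2, 2.
  13 → cabin 1 (new)  [load 13/14]
  12 → cabin 2 (new)  [load 12/14]
  11 → cabin 3 (new)  [load 11/14]
  8 → cabin 4 (new)  [load 8/14]
  7 → cabin 5 (new)  [load 7/14]
  5 → cabin 4  [load 13/14]
  4 → cabin 5  [load 11/14]
  3 → cabin 3  [load 14/14]
  2 → cabin 2  [load 14/14]
  2 → cabin 5  [load 13/14]
5 cabins opened.

5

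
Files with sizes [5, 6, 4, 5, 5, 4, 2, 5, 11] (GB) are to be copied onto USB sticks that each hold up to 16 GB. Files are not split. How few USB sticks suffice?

Total = 11 + 6 + 5 + 5 + 5 + 5 + 4 + 4 + 2 = 47 GB.
Lower bound: ⌈47/16⌉ = 3 USB sticks.
A packing using 3 USB sticks:
  USB stick 1: 11 + 5 = 16
  USB stick 2: 6 + 5 + 5 = 16
  USB stick 3: 5 + 4 + 4 + 2 = 15
This matches the lower bound, so 3 is optimal.

3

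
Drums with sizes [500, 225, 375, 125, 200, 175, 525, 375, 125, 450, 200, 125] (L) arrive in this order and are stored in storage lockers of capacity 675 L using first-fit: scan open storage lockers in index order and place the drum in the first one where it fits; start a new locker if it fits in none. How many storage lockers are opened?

  500 → locker 1 (new)  [load 500/675]
  225 → locker 2 (new)  [load 225/675]
  375 → locker 2  [load 600/675]
  125 → locker 1  [load 625/675]
  200 → locker 3 (new)  [load 200/675]
  175 → locker 3  [load 375/675]
  525 → locker 4 (new)  [load 525/675]
  375 → locker 5 (new)  [load 375/675]
  125 → locker 3  [load 500/675]
  450 → locker 6 (new)  [load 450/675]
  200 → locker 5  [load 575/675]
  125 → locker 3  [load 625/675]
6 storage lockers opened.

6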